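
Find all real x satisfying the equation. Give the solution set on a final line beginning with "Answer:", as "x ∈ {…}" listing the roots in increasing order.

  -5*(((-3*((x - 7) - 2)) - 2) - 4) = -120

Step 1. [-5*(((-3*((x - 7) - 2)) - 2) - 4) = -120] divide by the outer -5. So div: ((-3*((x - 7) - 2)) - 2) - 4 = 24.
Step 2. [((-3*((x - 7) - 2)) - 2) - 4 = 24] add 4: x sits inside (… - 4), so sub: (-3*((x - 7) - 2)) - 2 = 28.
Step 3. [(-3*((x - 7) - 2)) - 2 = 28] peel the -2: add 2 from each side, so sub: -3*((x - 7) - 2) = 30.
Step 4. [-3*((x - 7) - 2) = 30] -3·(inner) — divide through by -3. So div: (x - 7) - 2 = -10.
Step 5. [(x - 7) - 2 = -10] -2 is outermost — add 2 both sides, so sub: x - 7 = -8.
Step 6. [x - 7 = -8] the outer -7 inverts by adding 7, so sub: x = -1.

Answer: x ∈ {-1}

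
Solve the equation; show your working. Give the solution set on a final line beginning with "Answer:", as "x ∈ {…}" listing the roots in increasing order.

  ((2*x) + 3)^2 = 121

Step 1. [((2*x) + 3)^2 = 121] √ both sides: 121 ≥ 0 gives two branches ⇒ sqrt: (2*x) + 3 = 11 or -11.
Step 2. [(2*x) + 3 = 11 or -11] 3 comes off first (subtract 3), so sub: 2*x = 8 or -14.
Step 3. [2*x = 8 or -14] 2·(inner) — divide through by 2. So div: x = 4 or -7.

Answer: x ∈ {-7, 4}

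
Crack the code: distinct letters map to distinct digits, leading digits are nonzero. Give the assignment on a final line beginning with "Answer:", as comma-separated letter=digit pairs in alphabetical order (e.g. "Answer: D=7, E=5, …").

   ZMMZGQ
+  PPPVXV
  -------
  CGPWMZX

Step 1. [col 1: Q + V ≡ X (mod 10)] column 1 (Q + V ≡ X (mod 10), carry-in 0) doesn't pin X yet; pick X=0 and continue ⇒ X=0.
Step 2. [col 1: Q + V ≡ X (mod 10)] V=6 is one option consistent with column 1 (Q + V ≡ X (mod 10), carry-in 0) — take it. So V=6.
Step 3. [col 1: Q + V ≡ X (mod 10)] from column 1 (V=6, X=0, carry-in 0, digits 0,6 already taken and all letters distinct): Q must equal 4. So Q=4.
Step 4. [C] the sum has 7 digits but both addends have 6; that extra leading digit C is the final carry, namely 1. So C=1.
Step 5. [col 2: G + X ≡ Z (mod 10)] several values work for G in column 2 (G + X ≡ Z (mod 10), carry-in 1); try G=2. So G=2.
Step 6. [col 2: G + X ≡ Z (mod 10)] column 2 reads G+X+carry(1)=Z with G=2, X=0; with digits 0,1,2,4,6 already taken and all letters distinct, the only value for Z is 3. So Z=3.
Step 7. [col 3: Z + V ≡ M (mod 10)] in column 3 we have Z+V≡M with carry-in 0; given Z=3, V=6 and digits 0,1,2,3,4,6 already taken and all letters distinct, that pins M to 9. So M=9.
Step 8. [col 4: M + P ≡ W (mod 10)] in column 4 we have M+P≡W with carry-in 0; given M=9 and digits 0,1,2,3,4,6,9 already taken and all letters distinct, that pins W to 7, so W=7.
Step 9. [col 4: M + P ≡ W (mod 10)] in column 4 we have M+P≡W with carry-in 0; given M=9, W=7 and digits 0,1,2,3,4,6,7,9 already taken and all letters distinct, that pins P to 8, so P=8.

Answer: C=1, G=2, M=9, P=8, Q=4, V=6, W=7, X=0, Z=3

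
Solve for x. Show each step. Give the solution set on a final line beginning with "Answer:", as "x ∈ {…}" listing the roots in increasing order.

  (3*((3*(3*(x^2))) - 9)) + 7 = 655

Step 1. [(3*((3*(3*(x^2))) - 9)) + 7 = 655] subtract 7: x sits inside (… + 7). So sub: 3*((3*(3*(x^2))) - 9) = 648.
Step 2. [3*((3*(3*(x^2))) - 9) = 648] 3·(inner) — divide through by 3. So div: (3*(3*(x^2))) - 9 = 216.
Step 3. [(3*(3*(x^2))) - 9 = 216] -9 is outermost — add 9 both sides. So sub: 3*(3*(x^2)) = 225.
Step 4. [3*(3*(x^2)) = 225] 3·(inner) — divide through by 3. So div: 3*(x^2) = 75.
Step 5. [3*(x^2) = 75] divide by the outer 3 ⇒ div: x^2 = 25.
Step 6. [x^2 = 25] √ both sides: 25 ≥ 0 gives two branches, so sqrt: x = 5 or -5.

Answer: x ∈ {-5, 5}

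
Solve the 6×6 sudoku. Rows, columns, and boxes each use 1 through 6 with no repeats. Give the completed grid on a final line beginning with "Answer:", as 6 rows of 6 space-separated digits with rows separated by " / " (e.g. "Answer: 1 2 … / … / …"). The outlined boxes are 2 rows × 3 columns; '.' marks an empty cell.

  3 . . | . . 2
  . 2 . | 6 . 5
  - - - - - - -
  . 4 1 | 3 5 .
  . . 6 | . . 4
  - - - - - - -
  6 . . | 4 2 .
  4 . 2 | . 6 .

Step 1. [r1c4∈{1}] r1c4 has the single candidate 1 ⇒ r1c4=1.
Step 2. [r5c3∈{3,5}] col 3 places 3 nowhere but r5c3. So r5c3=3.
Step 3. [r5c2∈{1,5}] r5c2 is the only open cell in row 5 admitting 5, so r5c2=5.
Step 4. [r2c3∈{4}] r2c3 is down to just 4. So r2c3=4.
Step 5. [r3c1∈{2}] nothing but 2 survives at r3c1. So r3c1=2.
Step 6. [r5c6∈{1}] nothing but 1 survives at r5c6 ⇒ r5c6=1.
Step 7. [r6c4∈{5}] nothing but 5 survives at r6c4, so r6c4=5.
Step 8. [r3c6∈{6}] nothing but 6 survives at r3c6. So r3c6=6.
Step 9. [r1c2∈{6}] only 6 remains possible at r1c2, so r1c2=6.
Step 10. [r4c5∈{1}] r4c5 is down to just 1. So r4c5=1.
Step 11. [r4c1∈{5}] r4c1 has the single candidate 5 ⇒ r4c1=5.
Step 12. [r2c5∈{3}] nothing but 3 survives at r2c5. So r2c5=3.
Step 13. [r4c2∈{3}] r4c2's peers cover all but 3. So r4c2=3.
Step 14. [r1c5∈{4}] r1c5 is down to just 4 ⇒ r1c5=4.
Step 15. [r4c4∈{2}] r4c4 is down to just 2. So r4c4=2.
Step 16. [r6c2∈{1}] nothing but 1 survives at r6c2 ⇒ r6c2=1.
Step 17. [r2c1∈{1}] only 1 remains possible at r2c1. So r2c1=1.
Step 18. [r6c6∈{3}] r6c6's peers cover all but 3. So r6c6=3.
Step 19. [r1c3∈{5}] only 5 remains possible at r1c3 ⇒ r1c3=5.

Answer: 3 6 5 1 4 2 / 1 2 4 6 3 5 / 2 4 1 3 5 6 / 5 3 6 2 1 4 / 6 5 3 4 2 1 / 4 1 2 5 6 3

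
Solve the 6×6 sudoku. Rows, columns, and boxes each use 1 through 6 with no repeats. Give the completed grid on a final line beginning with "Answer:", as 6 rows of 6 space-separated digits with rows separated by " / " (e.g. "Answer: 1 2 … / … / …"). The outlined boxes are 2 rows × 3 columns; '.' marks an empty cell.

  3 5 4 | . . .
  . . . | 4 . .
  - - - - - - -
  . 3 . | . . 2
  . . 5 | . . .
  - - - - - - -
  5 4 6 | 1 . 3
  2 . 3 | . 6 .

Step 1. [r3c3∈{1}] r3c3's peers cover all but 1. So r3c3=1.
Step 2. [r2c5∈{1,2,3,5}] 3 has one home in row 2: r2c5. So r2c5=3.
Step 3. [r2c6∈{1,5,6}] 5 has one home in row 2: r2c6, so r2c6=5.
Step 4. [r4c2∈{2,6}] in row 4, 2 fits only at r4c2 ⇒ r4c2=2.
Step 5. [r2c1∈{1,6}] col 1 places 1 nowhere but r2c1 ⇒ r2c1=1.
Step 6. [r3c5∈{4,5}] 5 has one home in col 5: r3c5. So r3c5=5.
Step 7. [r3c4∈{6}] r3c4 is down to just 6. So r3c4=6.
Step 8. [r4c5∈{1,4}] in col 5, 4 fits only at r4c5, so r4c5=4.
Step 9. [r1c5∈{1,2}] col 5 places 1 nowhere but r1c5, so r1c5=1.
Step 10. [r4c1∈{6}] r4c1's peers cover all but 6. So r4c1=6.
Step 11. [r2c3∈{2}] r2c3's peers cover all but 2. So r2c3=2.
Step 12. [r5c5∈{2}] r5c5 has the single candidate 2. So r5c5=2.
Step 13. [r6c2∈{1}] only 1 remains possible at r6c2. So r6c2=1.
Step 14. [r1c6∈{6}] nothing but 6 survives at r1c6 ⇒ r1c6=6.
Step 15. [r4c6∈{1}] nothing but 1 survives at r4c6, so r4c6=1.
Step 16. [r1c4∈{2}] r1c4's peers cover all but 2, so r1c4=2.
Step 17. [r4c4∈{3}] r4c4 has the single candidate 3. So r4c4=3.
Step 18. [r6c6∈{4}] r6c6's peers cover all but 4 ⇒ r6c6=4.
Step 19. [r2c2∈{6}] r2c2 is down to just 6. So r2c2=6.
Step 20. [r6c4∈{5}] nothing but 5 survives at r6c4. So r6c4=5.
Step 21. [r3c1∈{4}] nothing but 4 survives at r3c1 ⇒ r3c1=4.

Answer: 3 5 4 2 1 6 / 1 6 2 4 3 5 / 4 3 1 6 5 2 / 6 2 5 3 4 1 / 5 4 6 1 2 3 / 2 1 3 5 6 4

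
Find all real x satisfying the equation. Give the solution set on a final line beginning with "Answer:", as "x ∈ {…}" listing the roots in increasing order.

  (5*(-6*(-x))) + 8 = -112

Step 1. [(5*(-6*(-x))) + 8 = -112] the outer +8 inverts by subtracting 8, so sub: 5*(-6*(-x)) = -120.
Step 2. [5*(-6*(-x)) = -120] leading coefficient 5: divide by 5, so div: -6*(-x) = -24.
Step 3. [-6*(-x) = -24] leading coefficient -6: divide by -6. So div: -x = 4.
Step 4. [-x = 4] leading − — multiply by −1. So neg: x = -4.

Answer: x ∈ {-4}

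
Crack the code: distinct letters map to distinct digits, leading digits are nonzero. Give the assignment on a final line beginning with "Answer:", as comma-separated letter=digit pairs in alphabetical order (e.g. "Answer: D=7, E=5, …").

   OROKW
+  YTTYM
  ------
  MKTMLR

Step 1. [col 1: W + M ≡ R (mod 10)] no forcing yet in column 1 (carry-in 0); W=8 is free and consistent — try it. So W=8.
Step 2. [col 1: W + M ≡ R (mod 10)] M=1 is one option consistent with column 1 (W + M ≡ R (mod 10), carry-in 0) — take it, so M=1.
Step 3. [col 1: W + M ≡ R (mod 10)] from column 1 (W=8, M=1, carry-in 0, digits 1,8 already taken and all letters distinct): R must equal 9, so R=9.
Step 4. [col 2: K + Y ≡ L (mod 10)] Y=6 is one option consistent with column 2 (K + Y ≡ L (mod 10), carry-in 0) — take it. So Y=6.
Step 5. [col 2: K + Y ≡ L (mod 10)] no forcing yet in column 2 (carry-in 0); K=4 is free and consistent — try it ⇒ K=4.
Step 6. [col 2: K + Y ≡ L (mod 10)] from column 2 (K=4, Y=6, carry-in 0, digits 1,4,6,8,9 already taken and all letters distinct): L must equal 0. So L=0.
Step 7. [col 3: O + T ≡ M (mod 10)] no forcing yet in column 3 (carry-in 1); O=7 is free and consistent — try it, so O=7.
Step 8. [col 3: O + T ≡ M (mod 10)] in column 3 we have O+T≡M with carry-in 1; given O=7, M=1 and digits 0,1,4,6,7,8,9 already taken and all letters distinct, that pins T to 3, so T=3.

Answer: K=4, L=0, M=1, O=7, R=9, T=3, W=8, Y=6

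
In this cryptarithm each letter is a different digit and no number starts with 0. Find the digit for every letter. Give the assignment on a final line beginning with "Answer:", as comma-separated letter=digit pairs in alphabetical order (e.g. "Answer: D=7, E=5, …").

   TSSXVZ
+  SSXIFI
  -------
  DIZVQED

Step 1. [col 1: Z + I ≡ D (mod 10)] no forcing yet in column 1 (carry-in 0); Z=8 is free and consistent — try it. So Z=8.
Step 2. [col 1: Z + I ≡ D (mod 10)] no forcing yet in column 1 (carry-in 0); I=3 is free and consistent — try it. So I=3.
Step 3. [col 1: Z + I ≡ D (mod 10)] from column 1 (Z=8, I=3, carry-in 0, digits 3,8 already taken and all letters distinct): D must equal 1. So D=1.
Step 4. [col 2: V + F ≡ E (mod 10)] V=6 is one option consistent with column 2 (V + F ≡ E (mod 10), carry-in 1) — take it, so V=6.
Step 5. [col 2: V + F ≡ E (mod 10)] column 2 (V + F ≡ E (mod 10), carry-in 1) doesn't pin E yet; pick E=7 and continue. So E=7.
Step 6. [col 2: V + F ≡ E (mod 10)] in column 2 we have V+F≡E with carry-in 1; given V=6, E=7 and digits 1,3,6,7,8 already taken and all letters distinct, that pins F to 0, so F=0.
Step 7. [col 3: X + I ≡ Q (mod 10)] several values work for Q in column 3 (X + I ≡ Q (mod 10), carry-in 0); try Q=5 ⇒ Q=5.
Step 8. [col 3: X + I ≡ Q (mod 10)] in column 3 we have X+I≡Q with carry-in 0; given I=3, Q=5 and digits 0,1,3,5,6,7,8 already taken and all letters distinct, that pins X to 2, so X=2.
Step 9. [col 4: S + X ≡ V (mod 10)] column 4 reads S+X+carry(0)=V with X=2, V=6; with digits 0,1,2,3,5,6,7,8 already taken and all letters distinct, the only value for S is 4 ⇒ S=4.
Step 10. [col 6: T + S ≡ I (mod 10)] in column 6 we have T+S≡I with carry-in 0; given S=4, I=3 and digits 0,1,2,3,4,5,6,7,8 already taken and all letters distinct, that pins T to 9 ⇒ T=9.

Answer: D=1, E=7, F=0, I=3, Q=5, S=4, T=9, V=6, X=2, Z=8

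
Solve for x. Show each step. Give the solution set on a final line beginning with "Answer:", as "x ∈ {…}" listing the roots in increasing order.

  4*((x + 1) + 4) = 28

Step 1. [4*((x + 1) + 4) = 28] divide by the outer 4 ⇒ div: (x + 1) + 4 = 7.
Step 2. [(x + 1) + 4 = 7] +4 is outermost — subtract 4 both sides ⇒ sub: x + 1 = 3.
Step 3. [x + 1 = 3] peel the +1: subtract 1 from each side, so sub: x = 2.

Answer: x ∈ {2}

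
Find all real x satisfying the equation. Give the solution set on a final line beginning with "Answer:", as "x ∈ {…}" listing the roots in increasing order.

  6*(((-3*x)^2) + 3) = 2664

Step 1. [6*(((-3*x)^2) + 3) = 2664] 6 out front; divide by 6 ⇒ div: ((-3*x)^2) + 3 = 444.
Step 2. [((-3*x)^2) + 3 = 444] subtract 3: x sits inside (… + 3), so sub: (-3*x)^2 = 441.
Step 3. [(-3*x)^2 = 441] 441 ≥ 0, LHS is (·)² — take ±√ ⇒ sqrt: -3*x = 21 or -21.
Step 4. [-3*x = 21 or -21] divide by the outer -3 ⇒ div: x = -7 or 7.

Answer: x ∈ {-7, 7}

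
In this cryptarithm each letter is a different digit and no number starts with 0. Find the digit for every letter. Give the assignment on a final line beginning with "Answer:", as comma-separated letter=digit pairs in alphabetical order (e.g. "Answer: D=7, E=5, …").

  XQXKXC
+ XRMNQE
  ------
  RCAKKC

Step 1. [col 1: C + E ≡ C (mod 10)] column 1 reads C+E+carry(0)=C with nothing yet; with all letters distinct, none taken yet, the only value for E is 0, so E=0.
Step 2. [col 1: C + E ≡ C (mod 10)] several values work for C in column 1 (C + E ≡ C (mod 10), carry-in 0); try C=5, so C=5.
Step 3. [col 2: X + Q ≡ K (mod 10)] Q=8 is one option consistent with column 2 (X + Q ≡ K (mod 10), carry-in 0) — take it ⇒ Q=8.
Step 4. [col 2: X + Q ≡ K (mod 10)] X=3 is one option consistent with column 2 (X + Q ≡ K (mod 10), carry-in 0) — take it, so X=3.
Step 5. [col 2: X + Q ≡ K (mod 10)] in column 2 we have X+Q≡K with carry-in 0; given X=3, Q=8 and digits 0,3,5,8 already taken and all letters distinct, that pins K to 1, so K=1.
Step 6. [col 3: K + N ≡ K (mod 10)] in column 3 we have K+N≡K with carry-in 1; given K=1 and digits 0,1,3,5,8 already taken and all letters distinct, that pins N to 9 ⇒ N=9.
Step 7. [col 4: X + M ≡ A (mod 10)] column 4 reads X+M+carry(1)=A with X=3; with digits 0,1,3,5,8,9 already taken and all letters distinct, the only value for A is 6 ⇒ A=6.
Step 8. [col 4: X + M ≡ A (mod 10)] from column 4 (X=3, A=6, carry-in 1, digits 0,1,3,5,6,8,9 already taken and all letters distinct): M must equal 2 ⇒ M=2.
Step 9. [col 5: Q + R ≡ C (mod 10)] column 5 reads Q+R+carry(0)=C with Q=8, C=5; with digits 0,1,2,3,5,6,8,9 already taken and all letters distinct, the only value for R is 7. So R=7.

Answer: A=6, C=5, E=0, K=1, M=2, N=9, Q=8, R=7, X=3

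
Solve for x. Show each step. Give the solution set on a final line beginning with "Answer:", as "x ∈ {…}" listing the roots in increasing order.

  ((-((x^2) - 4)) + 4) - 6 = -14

Step 1. [((-((x^2) - 4)) + 4) - 6 = -14] 6 comes off first (add 6). So sub: (-((x^2) - 4)) + 4 = -8.
Step 2. [(-((x^2) - 4)) + 4 = -8] subtract 4: x sits inside (… + 4), so sub: -((x^2) - 4) = -12.
Step 3. [-((x^2) - 4) = -12] flip signs both sides, so neg: (x^2) - 4 = 12.
Step 4. [(x^2) - 4 = 12] -4 is outermost — add 4 both sides. So sub: x^2 = 16.
Step 5. [x^2 = 16] √ both sides: 16 ≥ 0 gives two branches ⇒ sqrt: x = 4 or -4.

Answer: x ∈ {-4, 4}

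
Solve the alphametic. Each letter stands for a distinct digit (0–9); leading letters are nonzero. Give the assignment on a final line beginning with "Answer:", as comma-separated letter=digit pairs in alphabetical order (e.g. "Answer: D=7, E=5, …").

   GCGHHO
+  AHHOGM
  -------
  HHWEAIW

Step 1. [col 1: O + M ≡ W (mod 10)] several values work for M in column 1 (O + M ≡ W (mod 10), carry-in 0); try M=9 ⇒ M=9.
Step 2. [H] H is the leading digit of a 7-digit sum of two 6-digit numbers; the final carry is exactly 1. So H=1.
Step 3. [col 1: O + M ≡ W (mod 10)] column 1 (O + M ≡ W (mod 10), carry-in 0) doesn't pin W yet; pick W=3 and continue, so W=3.
Step 4. [col 1: O + M ≡ W (mod 10)] column 1 reads O+M+carry(0)=W with M=9, W=3; with digits 1,3,9 already taken and all letters distinct, the only value for O is 4, so O=4.
Step 5. [col 2: H + G ≡ I (mod 10)] no forcing yet in column 2 (carry-in 1); G=6 is free and consistent — try it. So G=6.
Step 6. [col 2: H + G ≡ I (mod 10)] column 2 reads H+G+carry(1)=I with H=1, G=6; with digits 1,3,4,6,9 already taken and all letters distinct, the only value for I is 8. So I=8.
Step 7. [col 3: H + O ≡ A (mod 10)] column 3: given H=1, O=4, carry-in 0, and digits 1,3,4,6,8,9 already taken and all letters distinct, H+O≡A (mod 10) forces A=5, so A=5.
Step 8. [col 4: G + H ≡ E (mod 10)] column 4 reads G+H+carry(0)=E with G=6, H=1; with digits 1,3,4,5,6,8,9 already taken and all letters distinct, the only value for E is 7, so E=7.
Step 9. [col 5: C + H ≡ W (mod 10)] column 5: given H=1, W=3, carry-in 0, and digits 1,3,4,5,6,7,8,9 already taken and all letters distinct, C+H≡W (mod 10) forces C=2. So C=2.

Answer: A=5, C=2, E=7, G=6, H=1, I=8, M=9, O=4, W=3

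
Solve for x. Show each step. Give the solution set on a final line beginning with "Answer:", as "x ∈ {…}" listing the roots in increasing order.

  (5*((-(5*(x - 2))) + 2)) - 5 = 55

Step 1. [(5*((-(5*(x - 2))) + 2)) - 5 = 55] -5 is outermost — add 5 both sides, so sub: 5*((-(5*(x - 2))) + 2) = 60.
Step 2. [5*((-(5*(x - 2))) + 2) = 60] LHS = 5·(…); ÷5 both sides. So div: (-(5*(x - 2))) + 2 = 12.
Step 3. [(-(5*(x - 2))) + 2 = 12] 2 comes off first (subtract 2), so sub: -(5*(x - 2)) = 10.
Step 4. [-(5*(x - 2)) = 10] LHS negated; negate both sides ⇒ neg: 5*(x - 2) = -10.
Step 5. [5*(x - 2) = -10] LHS = 5·(…); ÷5 both sides ⇒ div: x - 2 = -2.
Step 6. [x - 2 = -2] peel the -2: add 2 from each side ⇒ sub: x = 0.

Answer: x ∈ {0}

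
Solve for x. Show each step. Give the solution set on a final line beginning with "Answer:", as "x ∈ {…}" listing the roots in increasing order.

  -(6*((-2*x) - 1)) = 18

Step 1. [-(6*((-2*x) - 1)) = 18] LHS negated; negate both sides. So neg: 6*((-2*x) - 1) = -18.
Step 2. [6*((-2*x) - 1) = -18] divide by the outer 6, so div: (-2*x) - 1 = -3.
Step 3. [(-2*x) - 1 = -3] peel the -1: add 1 from each side ⇒ sub: -2*x = -2.
Step 4. [-2*x = -2] divide by the outer -2, so div: x = 1.

Answer: x ∈ {1}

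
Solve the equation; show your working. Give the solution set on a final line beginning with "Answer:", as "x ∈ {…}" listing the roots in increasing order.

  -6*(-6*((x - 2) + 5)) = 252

Step 1. [-6*(-6*((x - 2) + 5)) = 252] leading coefficient -6: divide by -6 ⇒ div: -6*((x - 2) + 5) = -42.
Step 2. [-6*((x - 2) + 5) = -42] leading coefficient -6: divide by -6, so div: (x - 2) + 5 = 7.
Step 3. [(x - 2) + 5 = 7] subtract 5: x sits inside (… + 5) ⇒ sub: x - 2 = 2.
Step 4. [x - 2 = 2] -2 is outermost — add 2 both sides. So sub: x = 4.

Answer: x ∈ {4}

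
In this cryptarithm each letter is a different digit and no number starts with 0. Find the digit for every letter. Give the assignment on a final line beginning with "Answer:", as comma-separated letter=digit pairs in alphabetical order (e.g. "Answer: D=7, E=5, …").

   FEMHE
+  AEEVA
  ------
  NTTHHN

Step 1. [col 1: E + A ≡ N (mod 10)] N=1 is one option consistent with column 1 (E + A ≡ N (mod 10), carry-in 0) — take it. So N=1.
Step 2. [col 1: E + A ≡ N (mod 10)] column 1 (E + A ≡ N (mod 10), carry-in 0) doesn't pin E yet; pick E=5 and continue, so E=5.
Step 3. [col 1: E + A ≡ N (mod 10)] from column 1 (E=5, N=1, carry-in 0, digits 1,5 already taken and all letters distinct): A must equal 6 ⇒ A=6.
Step 4. [col 2: H + V ≡ H (mod 10)] in column 2 we have H+V≡H with carry-in 1; given nothing yet and digits 1,5,6 already taken and all letters distinct, that pins V to 9, so V=9.
Step 5. [col 2: H + V ≡ H (mod 10)] no forcing yet in column 2 (carry-in 1); H=8 is free and consistent — try it, so H=8.
Step 6. [col 3: M + E ≡ H (mod 10)] from column 3 (E=5, H=8, carry-in 1, digits 1,5,6,8,9 already taken and all letters distinct): M must equal 2, so M=2.
Step 7. [col 4: E + E ≡ T (mod 10)] column 4 reads E+E+carry(0)=T with E=5; with digits 1,2,5,6,8,9 already taken and all letters distinct, the only value for T is 0, so T=0.
Step 8. [col 5: F + A ≡ T (mod 10)] column 5 reads F+A+carry(1)=T with A=6, T=0; with digits 0,1,2,5,6,8,9 already taken and all letters distinct, the only value for F is 3. So F=3.

Answer: A=6, E=5, F=3, H=8, M=2, N=1, T=0, V=9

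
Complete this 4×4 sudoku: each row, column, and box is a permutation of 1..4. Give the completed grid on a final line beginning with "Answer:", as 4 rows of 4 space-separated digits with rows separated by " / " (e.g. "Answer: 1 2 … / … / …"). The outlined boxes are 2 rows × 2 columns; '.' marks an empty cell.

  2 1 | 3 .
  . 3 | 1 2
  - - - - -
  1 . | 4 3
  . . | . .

Step 1. [r4c2∈{2,4}] col 2 places 4 nowhere but r4c2. So r4c2=4.
Step 2. [r3c2∈{2}] only 2 remains possible at r3c2 ⇒ r3c2=2.
Step 3. [r2c1∈{4}] nothing but 4 survives at r2c1 ⇒ r2c1=4.
Step 4. [r1c4∈{4}] nothing but 4 survives at r1c4, so r1c4=4.
Step 5. [r4c3∈{2}] r4c3 has the single candidate 2, so r4c3=2.
Step 6. [r4c4∈{1}] r4c4's peers cover all but 1. So r4c4=1.
Step 7. [r4c1∈{3}] nothing but 3 survives at r4c1. So r4c1=3.

Answer: 2 1 3 4 / 4 3 1 2 / 1 2 4 3 / 3 4 2 1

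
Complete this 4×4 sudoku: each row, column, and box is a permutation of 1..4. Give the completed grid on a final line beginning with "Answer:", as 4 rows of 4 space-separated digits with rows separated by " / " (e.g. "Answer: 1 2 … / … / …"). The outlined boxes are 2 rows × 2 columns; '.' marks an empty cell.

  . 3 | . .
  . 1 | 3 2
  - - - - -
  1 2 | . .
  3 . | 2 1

Step 1. [r1c4∈{4}] nothing but 4 survives at r1c4, so r1c4=4.
Step 2. [r3c3∈{4}] only 4 remains possible at r3c3 ⇒ r3c3=4.
Step 3. [r1c3∈{1}] r1c3's peers cover all but 1 ⇒ r1c3=1.
Step 4. [r4c2∈{4}] r4c2 is down to just 4 ⇒ r4c2=4.
Step 5. [r2c1∈{4}] only 4 remains possible at r2c1, so r2c1=4.
Step 6. [r1c1∈{2}] r1c1's peers cover all but 2 ⇒ r1c1=2.
Step 7. [r3c4∈{3}] only 3 remains possible at r3c4, so r3c4=3.

Answer: 2 3 1 4 / 4 1 3 2 / 1 2 4 3 / 3 4 2 1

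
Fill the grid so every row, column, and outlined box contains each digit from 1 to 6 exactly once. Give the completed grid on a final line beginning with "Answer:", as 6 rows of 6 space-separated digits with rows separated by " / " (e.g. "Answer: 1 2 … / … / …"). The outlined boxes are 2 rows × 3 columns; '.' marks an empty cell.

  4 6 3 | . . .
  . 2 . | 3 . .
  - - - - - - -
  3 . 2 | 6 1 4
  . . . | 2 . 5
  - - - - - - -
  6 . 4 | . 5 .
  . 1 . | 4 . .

Step 1. [r5c6∈{1,2,3}] r5c6 is the only open cell in row 5 admitting 2. So r5c6=2.
Step 2. [r1c6∈{1}] nothing but 1 survives at r1c6. So r1c6=1.
Step 3. [r6c3∈{5}] r6c3 has the single candidate 5. So r6c3=5.
Step 4. [r2c3∈{1}] r2c3 is down to just 1 ⇒ r2c3=1.
Step 5. [r6c6∈{3,6}] across col 6, 3 lands solely at r6c6. So r6c6=3.
Step 6. [r6c5∈{6}] nothing but 6 survives at r6c5 ⇒ r6c5=6.
Step 7. [r4c5∈{3}] only 3 remains possible at r4c5. So r4c5=3.
Step 8. [r2c5∈{4}] r2c5 has the single candidate 4 ⇒ r2c5=4.
Step 9. [r6c1∈{2}] r6c1 has the single candidate 2. So r6c1=2.
Step 10. [r5c2∈{3}] nothing but 3 survives at r5c2. So r5c2=3.
Step 11. [r4c1∈{1}] r4c1 is down to just 1. So r4c1=1.
Step 12. [r1c4∈{5}] r1c4 is down to just 5 ⇒ r1c4=5.
Step 13. [r2c1∈{5}] r2c1 is down to just 5 ⇒ r2c1=5.
Step 14. [r1c5∈{2}] r1c5 has the single candidate 2, so r1c5=2.
Step 15. [r5c4∈{1}] only 1 remains possible at r5c4 ⇒ r5c4=1.
Step 16. [r4c3∈{6}] r4c3 is down to just 6. So r4c3=6.
Step 17. [r2c6∈{6}] only 6 remains possible at r2c6. So r2c6=6.
Step 18. [r3c2∈{5}] r3c2's peers cover all but 5 ⇒ r3c2=5.
Step 19. [r4c2∈{4}] nothing but 4 survives at r4c2. So r4c2=4.

Answer: 4 6 3 5 2 1 / 5 2 1 3 4 6 / 3 5 2 6 1 4 / 1 4 6 2 3 5 / 6 3 4 1 5 2 / 2 1 5 4 6 3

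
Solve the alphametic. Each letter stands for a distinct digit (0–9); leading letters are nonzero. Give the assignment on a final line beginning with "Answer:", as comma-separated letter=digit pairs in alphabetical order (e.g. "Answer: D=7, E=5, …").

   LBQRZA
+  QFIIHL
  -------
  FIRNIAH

Step 1. [col 1: A + L ≡ H (mod 10)] no forcing yet in column 1 (carry-in 0); A=8 is free and consistent — try it, so A=8.
Step 2. [F] adding two 6-digit numbers gives at most 6+1 digits, and here it does — F is that final carry and must be 1, so F=1.
Step 3. [col 1: A + L ≡ H (mod 10)] L=6 is one option consistent with column 1 (A + L ≡ H (mod 10), carry-in 0) — take it, so L=6.
Step 4. [col 1: A + L ≡ H (mod 10)] from column 1 (A=8, L=6, carry-in 0, digits 1,6,8 already taken and all letters distinct): H must equal 4. So H=4.
Step 5. [col 2: Z + H ≡ A (mod 10)] column 2 reads Z+H+carry(1)=A with H=4, A=8; with digits 1,4,6,8 already taken and all letters distinct, the only value for Z is 3 ⇒ Z=3.
Step 6. [col 3: R + I ≡ I (mod 10)] from column 3 (nothing yet, carry-in 0, digits 1,3,4,6,8 already taken and all letters distinct): R must equal 0 ⇒ R=0.
Step 7. [col 3: R + I ≡ I (mod 10)] column 3 (R + I ≡ I (mod 10), carry-in 0) doesn't pin I yet; pick I=2 and continue. So I=2.
Step 8. [col 4: Q + I ≡ N (mod 10)] no forcing yet in column 4 (carry-in 0); N=7 is free and consistent — try it, so N=7.
Step 9. [col 4: Q + I ≡ N (mod 10)] from column 4 (I=2, N=7, carry-in 0, digits 0,1,2,3,4,6,7,8 already taken and all letters distinct): Q must equal 5. So Q=5.
Step 10. [col 5: B + F ≡ R (mod 10)] from column 5 (F=1, R=0, carry-in 0, digits 0,1,2,3,4,5,6,7,8 already taken and all letters distinct): B must equal 9 ⇒ B=9.

Answer: A=8, B=9, F=1, H=4, I=2, L=6, N=7, Q=5, R=0, Z=3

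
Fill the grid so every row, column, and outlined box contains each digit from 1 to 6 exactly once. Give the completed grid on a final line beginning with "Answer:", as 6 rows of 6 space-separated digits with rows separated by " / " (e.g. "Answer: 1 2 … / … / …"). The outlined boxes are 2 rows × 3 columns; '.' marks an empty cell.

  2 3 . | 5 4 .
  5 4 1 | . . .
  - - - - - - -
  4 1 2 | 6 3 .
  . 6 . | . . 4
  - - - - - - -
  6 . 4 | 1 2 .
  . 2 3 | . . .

Step 1. [r3c6∈{5}] only 5 remains possible at r3c6. So r3c6=5.
Step 2. [r2c6∈{2,3,6}] col 6 places 2 nowhere but r2c6, so r2c6=2.
Step 3. [r2c5∈{6}] nothing but 6 survives at r2c5. So r2c5=6.
Step 4. [r4c3∈{5}] r4c3 is down to just 5. So r4c3=5.
Step 5. [r2c4∈{3}] r2c4 has the single candidate 3, so r2c4=3.
Step 6. [r4c1∈{3}] only 3 remains possible at r4c1, so r4c1=3.
Step 7. [r6c5∈{5}] nothing but 5 survives at r6c5 ⇒ r6c5=5.
Step 8. [r6c1∈{1}] nothing but 1 survives at r6c1. So r6c1=1.
Step 9. [r6c6∈{6}] nothing but 6 survives at r6c6 ⇒ r6c6=6.
Step 10. [r1c3∈{6}] nothing but 6 survives at r1c3 ⇒ r1c3=6.
Step 11. [r5c6∈{3}] nothing but 3 survives at r5c6 ⇒ r5c6=3.
Step 12. [r6c4∈{4}] nothing but 4 survives at r6c4 ⇒ r6c4=4.
Step 13. [r4c5∈{1}] only 1 remains possible at r4c5. So r4c5=1.
Step 14. [r1c6∈{1}] r1c6's peers cover all but 1. So r1c6=1.
Step 15. [r4c4∈{2}] nothing but 2 survives at r4c4. So r4c4=2.
Step 16. [r5c2∈{5}] r5c2 has the single candidate 5 ⇒ r5c2=5.

Answer: 2 3 6 5 4 1 / 5 4 1 3 6 2 / 4 1 2 6 3 5 / 3 6 5 2 1 4 / 6 5 4 1 2 3 / 1 2 3 4 5 6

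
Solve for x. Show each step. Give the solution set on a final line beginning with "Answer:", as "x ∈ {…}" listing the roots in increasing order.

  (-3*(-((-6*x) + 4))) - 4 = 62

Step 1. [(-3*(-((-6*x) + 4))) - 4 = 62] peel the -4: add 4 from each side ⇒ sub: -3*(-((-6*x) + 4)) = 66.
Step 2. [-3*(-((-6*x) + 4)) = 66] -3·(inner) — divide through by -3 ⇒ div: -((-6*x) + 4) = -22.
Step 3. [-((-6*x) + 4) = -22] flip signs both sides ⇒ neg: (-6*x) + 4 = 22.
Step 4. [(-6*x) + 4 = 22] peel the +4: subtract 4 from each side, so sub: -6*x = 18.
Step 5. [-6*x = 18] leading coefficient -6: divide by -6 ⇒ div: x = -3.

Answer: x ∈ {-3}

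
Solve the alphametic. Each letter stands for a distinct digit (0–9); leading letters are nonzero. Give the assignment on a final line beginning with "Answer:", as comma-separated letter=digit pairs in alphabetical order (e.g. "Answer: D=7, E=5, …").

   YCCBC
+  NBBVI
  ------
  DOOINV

Step 1. [col 1: C + I ≡ V (mod 10)] no forcing yet in column 1 (carry-in 0); V=0 is free and consistent — try it ⇒ V=0.
Step 2. [D] the sum has 6 digits but both addends have 5; that extra leading digit D is the final carry, namely 1, so D=1.
Step 3. [col 1: C + I ≡ V (mod 10)] several values work for C in column 1 (C + I ≡ V (mod 10), carry-in 0); try C=8. So C=8.
Step 4. [col 1: C + I ≡ V (mod 10)] from column 1 (C=8, V=0, carry-in 0, digits 0,1,8 already taken and all letters distinct): I must equal 2 ⇒ I=2.
Step 5. [col 2: B + V ≡ N (mod 10)] B=4 is one option consistent with column 2 (B + V ≡ N (mod 10), carry-in 1) — take it. So B=4.
Step 6. [col 2: B + V ≡ N (mod 10)] column 2 reads B+V+carry(1)=N with B=4, V=0; with digits 0,1,2,4,8 already taken and all letters distinct, the only value for N is 5 ⇒ N=5.
Step 7. [col 4: C + B ≡ O (mod 10)] from column 4 (C=8, B=4, carry-in 1, digits 0,1,2,4,5,8 already taken and all letters distinct): O must equal 3 ⇒ O=3.
Step 8. [col 5: Y + N ≡ O (mod 10)] column 5 reads Y+N+carry(1)=O with N=5, O=3; with digits 0,1,2,3,4,5,8 already taken and all letters distinct, the only value for Y is 7, so Y=7.

Answer: B=4, C=8, D=1, I=2, N=5, O=3, V=0, Y=7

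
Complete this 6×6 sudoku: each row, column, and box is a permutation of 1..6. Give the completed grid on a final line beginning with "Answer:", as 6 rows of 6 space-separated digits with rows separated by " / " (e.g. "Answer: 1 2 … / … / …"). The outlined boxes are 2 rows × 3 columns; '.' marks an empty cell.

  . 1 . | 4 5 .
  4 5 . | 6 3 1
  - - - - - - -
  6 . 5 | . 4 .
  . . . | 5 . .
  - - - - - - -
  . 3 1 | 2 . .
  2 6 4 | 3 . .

Step 1. [r4c5∈{1,2,6}] across col 5, 2 lands solely at r4c5 ⇒ r4c5=2.
Step 2. [r4c3∈{3}] r4c3 has the single candidate 3 ⇒ r4c3=3.
Step 3. [r5c6∈{4,5,6}] row 5 places 4 nowhere but r5c6 ⇒ r5c6=4.
Step 4. [r2c3∈{2}] nothing but 2 survives at r2c3. So r2c3=2.
Step 5. [r3c4∈{1}] nothing but 1 survives at r3c4. So r3c4=1.
Step 6. [r3c2∈{2}] r3c2 is down to just 2. So r3c2=2.
Step 7. [r3c6∈{3}] r3c6 is down to just 3. So r3c6=3.
Step 8. [r5c5∈{6}] r5c5 is down to just 6. So r5c5=6.
Step 9. [r1c6∈{2}] r1c6 is down to just 2, so r1c6=2.
Step 10. [r6c5∈{1}] nothing but 1 survives at r6c5 ⇒ r6c5=1.
Step 11. [r4c1∈{1}] nothing but 1 survives at r4c1. So r4c1=1.
Step 12. [r1c3∈{6}] nothing but 6 survives at r1c3, so r1c3=6.
Step 13. [r5c1∈{5}] only 5 remains possible at r5c1. So r5c1=5.
Step 14. [r4c2∈{4}] r4c2 has the single candidate 4. So r4c2=4.
Step 15. [r4c6∈{6}] r4c6 has the single candidate 6 ⇒ r4c6=6.
Step 16. [r6c6∈{5}] r6c6's peers cover all but 5. So r6c6=5.
Step 17. [r1c1∈{3}] r1c1's peers cover all but 3. So r1c1=3.

Answer: 3 1 6 4 5 2 / 4 5 2 6 3 1 / 6 2 5 1 4 3 / 1 4 3 5 2 6 / 5 3 1 2 6 4 / 2 6 4 3 1 5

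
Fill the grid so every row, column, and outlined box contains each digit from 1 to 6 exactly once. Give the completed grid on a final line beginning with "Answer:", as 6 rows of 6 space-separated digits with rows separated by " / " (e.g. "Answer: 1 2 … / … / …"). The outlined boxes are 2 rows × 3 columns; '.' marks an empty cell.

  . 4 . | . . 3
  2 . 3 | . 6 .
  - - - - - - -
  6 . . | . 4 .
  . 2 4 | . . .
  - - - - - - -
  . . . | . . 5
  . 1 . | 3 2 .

Step 1. [r5c2∈{3,6}] in col 2, 6 fits only at r5c2. So r5c2=6.
Step 2. [r2c2∈{5}] r2c2 has the single candidate 5, so r2c2=5.
Step 3. [r1c1∈{1}] nothing but 1 survives at r1c1. So r1c1=1.
Step 4. [r4c5∈{1,3,5}] r4c5 is the only open cell in col 5 admitting 3, so r4c5=3.
Step 5. [r4c4∈{1,5,6}] 6 has one home in col 4: r4c4, so r4c4=6.
Step 6. [r3c4∈{1,2,5}] r3c4 is the only open cell in box 4 admitting 5 ⇒ r3c4=5.
Step 7. [r4c6∈{1}] r4c6 is down to just 1 ⇒ r4c6=1.
Step 8. [r2c4∈{1,4}] 1 has one home in row 2: r2c4. So r2c4=1.
Step 9. [r5c4∈{4}] r5c4's peers cover all but 4, so r5c4=4.
Step 10. [r6c1∈{4,5}] r6c1 is the only open cell in row 6 admitting 4. So r6c1=4.
Step 11. [r3c3∈{1}] r3c3 has the single candidate 1, so r3c3=1.
Step 12. [r5c1∈{3}] r5c1 is down to just 3, so r5c1=3.
Step 13. [r2c6∈{4}] r2c6 is down to just 4, so r2c6=4.
Step 14. [r6c6∈{6}] r6c6 has the single candidate 6, so r6c6=6.
Step 15. [r3c6∈{2}] nothing but 2 survives at r3c6. So r3c6=2.
Step 16. [r5c3∈{2}] only 2 remains possible at r5c3. So r5c3=2.
Step 17. [r1c3∈{6}] r1c3 has the single candidate 6, so r1c3=6.
Step 18. [r3c2∈{3}] r3c2 is down to just 3. So r3c2=3.
Step 19. [r1c5∈{5}] only 5 remains possible at r1c5. So r1c5=5.
Step 20. [r4c1∈{5}] nothing but 5 survives at r4c1, so r4c1=5.
Step 21. [r6c3∈{5}] r6c3 is down to just 5. So r6c3=5.
Step 22. [r1c4∈{2}] nothing but 2 survives at r1c4, so r1c4=2.
Step 23. [r5c5∈{1}] r5c5 is down to just 1. So r5c5=1.

Answer: 1 4 6 2 5 3 / 2 5 3 1 6 4 / 6 3 1 5 4 2 / 5 2 4 6 3 1 / 3 6 2 4 1 5 / 4 1 5 3 2 6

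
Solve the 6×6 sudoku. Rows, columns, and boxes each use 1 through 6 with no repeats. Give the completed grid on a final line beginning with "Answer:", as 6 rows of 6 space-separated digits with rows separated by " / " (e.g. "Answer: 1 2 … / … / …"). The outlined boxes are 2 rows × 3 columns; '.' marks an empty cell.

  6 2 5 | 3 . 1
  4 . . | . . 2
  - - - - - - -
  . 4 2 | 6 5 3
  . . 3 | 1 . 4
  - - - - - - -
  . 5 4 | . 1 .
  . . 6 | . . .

Step 1. [r6c5∈{2,3,4}] r6c5 is the only open cell in col 5 admitting 3. So r6c5=3.
Step 2. [r5c4∈{2}] r5c4 has the single candidate 2 ⇒ r5c4=2.
Step 3. [r6c2∈{1}] nothing but 1 survives at r6c2, so r6c2=1.
Step 4. [r2c4∈{5}] nothing but 5 survives at r2c4. So r2c4=5.
Step 5. [r4c2∈{6}] r4c2's peers cover all but 6. So r4c2=6.
Step 6. [r1c5∈{4}] r1c5 is down to just 4 ⇒ r1c5=4.
Step 7. [r5c6∈{6}] r5c6 is down to just 6 ⇒ r5c6=6.
Step 8. [r4c1∈{5}] r4c1 is down to just 5. So r4c1=5.
Step 9. [r6c4∈{4}] r6c4's peers cover all but 4 ⇒ r6c4=4.
Step 10. [r2c3∈{1}] r2c3 has the single candidate 1. So r2c3=1.
Step 11. [r5c1∈{3}] only 3 remains possible at r5c1, so r5c1=3.
Step 12. [r3c1∈{1}] only 1 remains possible at r3c1 ⇒ r3c1=1.
Step 13. [r6c6∈{5}] r6c6's peers cover all but 5 ⇒ r6c6=5.
Step 14. [r4c5∈{2}] only 2 remains possible at r4c5. So r4c5=2.
Step 15. [r6c1∈{2}] r6c1 has the single candidate 2 ⇒ r6c1=2.
Step 16. [r2c5∈{6}] only 6 remains possible at r2c5. So r2c5=6.
Step 17. [r2c2∈{3}] r2c2 is down to just 3 ⇒ r2c2=3.

Answer: 6 2 5 3 4 1 / 4 3 1 5 6 2 / 1 4 2 6 5 3 / 5 6 3 1 2 4 / 3 5 4 2 1 6 / 2 1 6 4 3 5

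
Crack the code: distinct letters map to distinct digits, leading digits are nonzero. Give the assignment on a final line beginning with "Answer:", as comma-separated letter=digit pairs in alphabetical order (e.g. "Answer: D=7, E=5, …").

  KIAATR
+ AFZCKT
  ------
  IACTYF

Step 1. [col 1: R + T ≡ F (mod 10)] several values work for T in column 1 (R + T ≡ F (mod 10), carry-in 0); try T=6 ⇒ T=6.
Step 2. [col 1: R + T ≡ F (mod 10)] column 1 (R + T ≡ F (mod 10), carry-in 0) doesn't pin R yet; pick R=9 and continue ⇒ R=9.
Step 3. [col 1: R + T ≡ F (mod 10)] in column 1 we have R+T≡F with carry-in 0; given R=9, T=6 and digits 6,9 already taken and all letters distinct, that pins F to 5. So F=5.
Step 4. [col 2: T + K ≡ Y (mod 10)] several values work for Y in column 2 (T + K ≡ Y (mod 10), carry-in 1); try Y=0 ⇒ Y=0.
Step 5. [col 2: T + K ≡ Y (mod 10)] column 2 reads T+K+carry(1)=Y with T=6, Y=0; with digits 0,5,6,9 already taken and all letters distinct, the only value for K is 3 ⇒ K=3.
Step 6. [col 3: A + C ≡ T (mod 10)] no forcing yet in column 3 (carry-in 1); A=4 is free and consistent — try it ⇒ A=4.
Step 7. [col 3: A + C ≡ T (mod 10)] from column 3 (A=4, T=6, carry-in 1, digits 0,3,4,5,6,9 already taken and all letters distinct): C must equal 1 ⇒ C=1.
Step 8. [col 4: A + Z ≡ C (mod 10)] column 4: given A=4, C=1, carry-in 0, and digits 0,1,3,4,5,6,9 already taken and all letters distinct, A+Z≡C (mod 10) forces Z=7. So Z=7.
Step 9. [col 5: I + F ≡ A (mod 10)] column 5: given F=5, A=4, carry-in 1, and digits 0,1,3,4,5,6,7,9 already taken and all letters distinct, I+F≡A (mod 10) forces I=8, so I=8.

Answer: A=4, C=1, F=5, I=8, K=3, R=9, T=6, Y=0, Z=7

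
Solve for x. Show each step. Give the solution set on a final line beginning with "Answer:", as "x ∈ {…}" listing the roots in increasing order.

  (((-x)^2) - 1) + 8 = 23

Step 1. [(((-x)^2) - 1) + 8 = 23] 8 comes off first (subtract 8), so sub: ((-x)^2) - 1 = 15.
Step 2. [((-x)^2) - 1 = 15] the outer -1 inverts by adding 1. So sub: (-x)^2 = 16.
Step 3. [(-x)^2 = 16] √ both sides: 16 ≥ 0 gives two branches, so sqrt: -x = 4 or -4.
Step 4. [-x = 4 or -4] LHS negated; negate both sides, so neg: x = -4 or 4.

Answer: x ∈ {-4, 4}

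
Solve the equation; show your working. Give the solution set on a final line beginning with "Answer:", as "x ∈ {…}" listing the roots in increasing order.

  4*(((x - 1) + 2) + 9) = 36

Step 1. [4*(((x - 1) + 2) + 9) = 36] LHS = 4·(…); ÷4 both sides. So div: ((x - 1) + 2) + 9 = 9.
Step 2. [((x - 1) + 2) + 9 = 9] +9 is outermost — subtract 9 both sides ⇒ sub: (x - 1) + 2 = 0.
Step 3. [(x - 1) + 2 = 0] subtract 2: x sits inside (… + 2) ⇒ sub: x - 1 = -2.
Step 4. [x - 1 = -2] peel the -1: add 1 from each side ⇒ sub: x = -1.

Answer: x ∈ {-1}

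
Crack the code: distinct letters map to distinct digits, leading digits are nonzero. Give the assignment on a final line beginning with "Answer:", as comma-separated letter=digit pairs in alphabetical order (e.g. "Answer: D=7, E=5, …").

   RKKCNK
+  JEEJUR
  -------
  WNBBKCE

Step 1. [col 1: K + R ≡ E (mod 10)] E=7 is one option consistent with column 1 (K + R ≡ E (mod 10), carry-in 0) — take it, so E=7.
Step 2. [col 1: K + R ≡ E (mod 10)] several values work for K in column 1 (K + R ≡ E (mod 10), carry-in 0); try K=2 ⇒ K=2.
Step 3. [W] W is the leading digit of a 7-digit sum of two 6-digit numbers; the final carry is exactly 1 ⇒ W=1.
Step 4. [col 1: K + R ≡ E (mod 10)] from column 1 (K=2, E=7, carry-in 0, digits 1,2,7 already taken and all letters distinct): R must equal 5 ⇒ R=5.
Step 5. [col 2: N + U ≡ C (mod 10)] column 2 (N + U ≡ C (mod 10), carry-in 0) doesn't pin U yet; pick U=9 and continue. So U=9.
Step 6. [col 2: N + U ≡ C (mod 10)] from column 2 (U=9, carry-in 0, digits 1,2,5,7,9 already taken and all letters distinct): N must equal 4, so N=4.
Step 7. [col 2: N + U ≡ C (mod 10)] in column 2 we have N+U≡C with carry-in 0; given N=4, U=9 and digits 1,2,4,5,7,9 already taken and all letters distinct, that pins C to 3, so C=3.
Step 8. [col 3: C + J ≡ K (mod 10)] column 3: given C=3, K=2, carry-in 1, and digits 1,2,3,4,5,7,9 already taken and all letters distinct, C+J≡K (mod 10) forces J=8 ⇒ J=8.
Step 9. [col 4: K + E ≡ B (mod 10)] from column 4 (K=2, E=7, carry-in 1, digits 1,2,3,4,5,7,8,9 already taken and all letters distinct): B must equal 0. So B=0.

Answer: B=0, C=3, E=7, J=8, K=2, N=4, R=5, U=9, W=1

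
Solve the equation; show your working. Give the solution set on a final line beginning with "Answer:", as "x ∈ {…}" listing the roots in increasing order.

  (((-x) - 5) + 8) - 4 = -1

Step 1. [(((-x) - 5) + 8) - 4 = -1] -4 is outermost — add 4 both sides, so sub: ((-x) - 5) + 8 = 3.
Step 2. [((-x) - 5) + 8 = 3] the outer +8 inverts by subtracting 8 ⇒ sub: (-x) - 5 = -5.
Step 3. [(-x) - 5 = -5] add 5: x sits inside (… - 5), so sub: -x = 0.
Step 4. [-x = 0] leading − — multiply by −1, so neg: x = 0.

Answer: x ∈ {0}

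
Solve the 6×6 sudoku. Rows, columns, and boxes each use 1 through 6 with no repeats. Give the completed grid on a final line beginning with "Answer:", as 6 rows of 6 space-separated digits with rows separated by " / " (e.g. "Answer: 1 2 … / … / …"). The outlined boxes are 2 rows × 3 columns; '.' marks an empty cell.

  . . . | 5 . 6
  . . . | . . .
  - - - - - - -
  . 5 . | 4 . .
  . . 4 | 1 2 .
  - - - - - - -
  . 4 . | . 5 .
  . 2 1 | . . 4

Step 1. [r3c6∈{3}] r3c6 is down to just 3 ⇒ r3c6=3.
Step 2. [r2c3∈{2,3,5,6}] r2c3 is the only open cell in col 3 admitting 5. So r2c3=5.
Step 3. [r3c1∈{1,2,6}] row 3 places 1 nowhere but r3c1. So r3c1=1.
Step 4. [r3c5∈{6}] r3c5's peers cover all but 6, so r3c5=6.
Step 5. [r6c5∈{3}] r6c5 is down to just 3 ⇒ r6c5=3.
Step 6. [r5c3∈{3,6}] across col 3, 6 lands solely at r5c3 ⇒ r5c3=6.
Step 7. [r1c3∈{2,3}] in col 3, 3 fits only at r1c3 ⇒ r1c3=3.
Step 8. [r1c1∈{2,4}] across row 1, 2 lands solely at r1c1 ⇒ r1c1=2.
Step 9. [r2c1∈{4,6}] col 1 places 4 nowhere but r2c1 ⇒ r2c1=4.
Step 10. [r2c5∈{1}] nothing but 1 survives at r2c5, so r2c5=1.
Step 11. [r2c6∈{2}] nothing but 2 survives at r2c6, so r2c6=2.
Step 12. [r4c1∈{3,6}] 6 has one home in col 1: r4c1, so r4c1=6.
Step 13. [r5c1∈{3}] r5c1 has the single candidate 3. So r5c1=3.
Step 14. [r5c4∈{2}] only 2 remains possible at r5c4 ⇒ r5c4=2.
Step 15. [r1c5∈{4}] nothing but 4 survives at r1c5, so r1c5=4.
Step 16. [r5c6∈{1}] r5c6 is down to just 1. So r5c6=1.
Step 17. [r2c4∈{3}] r2c4 has the single candidate 3, so r2c4=3.
Step 18. [r3c3∈{2}] only 2 remains possible at r3c3. So r3c3=2.
Step 19. [r4c6∈{5}] only 5 remains possible at r4c6. So r4c6=5.
Step 20. [r1c2∈{1}] r1c2 is down to just 1. So r1c2=1.
Step 21. [r4c2∈{3}] only 3 remains possible at r4c2. So r4c2=3.
Step 22. [r2c2∈{6}] nothing but 6 survives at r2c2 ⇒ r2c2=6.
Step 23. [r6c1∈{5}] r6c1 is down to just 5 ⇒ r6c1=5.
Step 24. [r6c4∈{6}] r6c4 is down to just 6 ⇒ r6c4=6.

Answer: 2 1 3 5 4 6 / 4 6 5 3 1 2 / 1 5 2 4 6 3 / 6 3 4 1 2 5 / 3 4 6 2 5 1 / 5 2 1 6 3 4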